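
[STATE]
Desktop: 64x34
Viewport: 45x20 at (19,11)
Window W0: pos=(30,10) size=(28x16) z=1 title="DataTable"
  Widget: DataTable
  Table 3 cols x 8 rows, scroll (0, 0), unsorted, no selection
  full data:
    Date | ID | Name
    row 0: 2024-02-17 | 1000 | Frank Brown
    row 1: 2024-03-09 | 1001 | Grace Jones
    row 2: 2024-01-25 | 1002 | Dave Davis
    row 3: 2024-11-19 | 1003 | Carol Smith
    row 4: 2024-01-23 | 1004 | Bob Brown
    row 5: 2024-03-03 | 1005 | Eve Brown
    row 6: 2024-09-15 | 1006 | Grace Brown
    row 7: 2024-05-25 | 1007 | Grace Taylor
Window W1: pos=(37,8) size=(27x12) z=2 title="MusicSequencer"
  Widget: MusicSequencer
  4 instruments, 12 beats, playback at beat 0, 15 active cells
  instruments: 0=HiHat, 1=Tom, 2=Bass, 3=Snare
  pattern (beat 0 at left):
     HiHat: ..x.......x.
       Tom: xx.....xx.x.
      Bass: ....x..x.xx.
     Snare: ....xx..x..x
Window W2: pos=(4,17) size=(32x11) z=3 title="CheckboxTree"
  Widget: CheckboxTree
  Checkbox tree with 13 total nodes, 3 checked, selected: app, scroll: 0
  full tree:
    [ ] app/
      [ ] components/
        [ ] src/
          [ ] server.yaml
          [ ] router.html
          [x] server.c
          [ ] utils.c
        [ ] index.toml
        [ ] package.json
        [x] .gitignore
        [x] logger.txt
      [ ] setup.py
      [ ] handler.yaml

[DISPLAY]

           ┃ DataT┃      ▼12345678901       ┃
           ┠──────┃ HiHat··█·······█·       ┃
           ┃Date  ┃   Tom██·····██·█·       ┃
           ┃──────┃  Bass····█··█·██·       ┃
           ┃2024-0┃ Snare····██··█··█       ┃
           ┃2024-0┃                         ┃
━━━━━━━━━━━━━━━━┓0┃                         ┃
                ┃1┃                         ┃
────────────────┨0┗━━━━━━━━━━━━━━━━━━━━━━━━━┛
                ┃03-03│1005│Eve Brown ┃      
nts/            ┃09-15│1006│Grace Brow┃      
                ┃05-25│1007│Grace Tayl┃      
ver.yaml        ┃                     ┃      
ter.html        ┃                     ┃      
ver.c           ┃━━━━━━━━━━━━━━━━━━━━━┛      
ls.c            ┃                            
━━━━━━━━━━━━━━━━┛                            
                                             
                                             
                                             


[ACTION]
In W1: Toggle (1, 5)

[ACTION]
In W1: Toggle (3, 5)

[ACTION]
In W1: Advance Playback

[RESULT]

           ┃ DataT┃      0▼2345678901       ┃
           ┠──────┃ HiHat··█·······█·       ┃
           ┃Date  ┃   Tom██···█·██·█·       ┃
           ┃──────┃  Bass····█··█·██·       ┃
           ┃2024-0┃ Snare····█···█··█       ┃
           ┃2024-0┃                         ┃
━━━━━━━━━━━━━━━━┓0┃                         ┃
                ┃1┃                         ┃
────────────────┨0┗━━━━━━━━━━━━━━━━━━━━━━━━━┛
                ┃03-03│1005│Eve Brown ┃      
nts/            ┃09-15│1006│Grace Brow┃      
                ┃05-25│1007│Grace Tayl┃      
ver.yaml        ┃                     ┃      
ter.html        ┃                     ┃      
ver.c           ┃━━━━━━━━━━━━━━━━━━━━━┛      
ls.c            ┃                            
━━━━━━━━━━━━━━━━┛                            
                                             
                                             
                                             


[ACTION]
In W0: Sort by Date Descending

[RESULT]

           ┃ DataT┃      0▼2345678901       ┃
           ┠──────┃ HiHat··█·······█·       ┃
           ┃Date  ┃   Tom██···█·██·█·       ┃
           ┃──────┃  Bass····█··█·██·       ┃
           ┃2024-1┃ Snare····█···█··█       ┃
           ┃2024-0┃                         ┃
━━━━━━━━━━━━━━━━┓0┃                         ┃
                ┃0┃                         ┃
────────────────┨0┗━━━━━━━━━━━━━━━━━━━━━━━━━┛
                ┃02-17│1000│Frank Brow┃      
nts/            ┃01-25│1002│Dave Davis┃      
                ┃01-23│1004│Bob Brown ┃      
ver.yaml        ┃                     ┃      
ter.html        ┃                     ┃      
ver.c           ┃━━━━━━━━━━━━━━━━━━━━━┛      
ls.c            ┃                            
━━━━━━━━━━━━━━━━┛                            
                                             
                                             
                                             


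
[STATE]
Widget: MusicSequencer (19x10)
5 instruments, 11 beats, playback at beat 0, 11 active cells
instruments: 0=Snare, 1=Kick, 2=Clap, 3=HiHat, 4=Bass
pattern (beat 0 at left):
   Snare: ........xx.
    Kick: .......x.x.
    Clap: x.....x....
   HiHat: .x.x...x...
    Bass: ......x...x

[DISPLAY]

      ▼1234567890  
 Snare········██·  
  Kick·······█·█·  
  Clap█·····█····  
 HiHat·█·█···█···  
  Bass······█···█  
                   
                   
                   
                   


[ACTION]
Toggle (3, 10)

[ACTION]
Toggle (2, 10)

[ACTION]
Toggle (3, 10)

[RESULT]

      ▼1234567890  
 Snare········██·  
  Kick·······█·█·  
  Clap█·····█···█  
 HiHat·█·█···█···  
  Bass······█···█  
                   
                   
                   
                   


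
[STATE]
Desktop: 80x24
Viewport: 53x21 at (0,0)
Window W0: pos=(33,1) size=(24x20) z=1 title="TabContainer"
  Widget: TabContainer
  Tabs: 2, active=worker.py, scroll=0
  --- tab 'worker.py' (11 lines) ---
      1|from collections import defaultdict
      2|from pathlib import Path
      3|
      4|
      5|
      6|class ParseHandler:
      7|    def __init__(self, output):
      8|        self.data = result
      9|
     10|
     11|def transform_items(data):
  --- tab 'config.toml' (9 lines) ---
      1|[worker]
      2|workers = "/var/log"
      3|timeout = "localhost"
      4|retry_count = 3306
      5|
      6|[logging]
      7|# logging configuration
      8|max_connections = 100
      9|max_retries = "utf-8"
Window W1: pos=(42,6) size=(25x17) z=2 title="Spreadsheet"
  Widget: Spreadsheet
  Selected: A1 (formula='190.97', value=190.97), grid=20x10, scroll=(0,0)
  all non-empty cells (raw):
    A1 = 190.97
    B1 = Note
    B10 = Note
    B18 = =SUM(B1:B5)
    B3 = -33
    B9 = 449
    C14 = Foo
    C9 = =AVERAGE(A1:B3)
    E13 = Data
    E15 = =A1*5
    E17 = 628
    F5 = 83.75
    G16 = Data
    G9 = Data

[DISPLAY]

                                                     
                                 ┏━━━━━━━━━━━━━━━━━━━
                                 ┃ TabContainer      
                                 ┠───────────────────
                                 ┃[worker.py]│ config
                                 ┃───────────────────
                                 ┃from col┏━━━━━━━━━━
                                 ┃from pat┃ Spreadshe
                                 ┃        ┠──────────
                                 ┃        ┃A1: 190.97
                                 ┃        ┃       A  
                                 ┃class Pa┃----------
                                 ┃    def ┃  1 [190.9
                                 ┃        ┃  2       
                                 ┃        ┃  3       
                                 ┃        ┃  4       
                                 ┃def tran┃  5       
                                 ┃        ┃  6       
                                 ┃        ┃  7       
                                 ┃        ┃  8       
                                 ┗━━━━━━━━┃  9       


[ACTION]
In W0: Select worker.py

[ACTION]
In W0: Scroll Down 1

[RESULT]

                                                     
                                 ┏━━━━━━━━━━━━━━━━━━━
                                 ┃ TabContainer      
                                 ┠───────────────────
                                 ┃[worker.py]│ config
                                 ┃───────────────────
                                 ┃from pat┏━━━━━━━━━━
                                 ┃        ┃ Spreadshe
                                 ┃        ┠──────────
                                 ┃        ┃A1: 190.97
                                 ┃class Pa┃       A  
                                 ┃    def ┃----------
                                 ┃        ┃  1 [190.9
                                 ┃        ┃  2       
                                 ┃        ┃  3       
                                 ┃def tran┃  4       
                                 ┃        ┃  5       
                                 ┃        ┃  6       
                                 ┃        ┃  7       
                                 ┃        ┃  8       
                                 ┗━━━━━━━━┃  9       


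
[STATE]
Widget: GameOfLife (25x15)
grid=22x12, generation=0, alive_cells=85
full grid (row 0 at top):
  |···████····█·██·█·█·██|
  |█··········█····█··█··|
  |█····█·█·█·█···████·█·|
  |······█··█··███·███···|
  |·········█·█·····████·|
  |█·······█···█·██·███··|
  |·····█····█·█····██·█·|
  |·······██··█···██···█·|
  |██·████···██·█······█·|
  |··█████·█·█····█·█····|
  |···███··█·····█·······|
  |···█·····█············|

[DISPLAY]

Gen: 0                   
···████····█·██·█·█·██   
█··········█····█··█··   
█····█·█·█·█···████·█·   
······█··█··███·███···   
·········█·█·····████·   
█·······█···█·██·███··   
·····█····█·█····██·█·   
·······██··█···██···█·   
██·████···██·█······█·   
··█████·█·█····█·█····   
···███··█·····█·······   
···█·····█············   
                         
                         


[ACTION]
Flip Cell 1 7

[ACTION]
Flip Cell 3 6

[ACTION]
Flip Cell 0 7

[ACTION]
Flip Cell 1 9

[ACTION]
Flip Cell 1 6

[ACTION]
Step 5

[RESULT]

Gen: 5                   
··········██··········   
·······█···█··██······   
·······█·█·█·█··█·····   
········█····█████····   
···············███····   
·······█········██····   
·······█·██······█··██   
··········█···█·····██   
··········██··█··█····   
······██····█·██······   
············█·········   
······················   
                         
                         


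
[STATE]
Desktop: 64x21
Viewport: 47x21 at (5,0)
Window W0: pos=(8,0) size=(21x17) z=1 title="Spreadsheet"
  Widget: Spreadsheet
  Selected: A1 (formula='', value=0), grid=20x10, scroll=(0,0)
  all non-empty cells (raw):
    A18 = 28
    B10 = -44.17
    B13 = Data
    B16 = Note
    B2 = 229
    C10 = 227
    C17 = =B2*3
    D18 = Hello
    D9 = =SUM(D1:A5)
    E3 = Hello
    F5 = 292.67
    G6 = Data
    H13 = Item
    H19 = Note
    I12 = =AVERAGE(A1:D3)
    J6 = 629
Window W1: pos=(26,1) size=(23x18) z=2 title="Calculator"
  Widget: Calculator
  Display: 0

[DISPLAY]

   ┏━━━━━━━━━━━━━━━━━━━┓                       
   ┃ Spreadsheet     ┏━━━━━━━━━━━━━━━━━━━━━┓   
   ┠─────────────────┃ Calculator          ┃   
   ┃A1:              ┠─────────────────────┨   
   ┃       A       B ┃                    0┃   
   ┃-----------------┃┌───┬───┬───┬───┐    ┃   
   ┃  1      [0]     ┃│ 7 │ 8 │ 9 │ ÷ │    ┃   
   ┃  2        0     ┃├───┼───┼───┼───┤    ┃   
   ┃  3        0     ┃│ 4 │ 5 │ 6 │ × │    ┃   
   ┃  4        0     ┃├───┼───┼───┼───┤    ┃   
   ┃  5        0     ┃│ 1 │ 2 │ 3 │ - │    ┃   
   ┃  6        0     ┃├───┼───┼───┼───┤    ┃   
   ┃  7        0     ┃│ 0 │ . │ = │ + │    ┃   
   ┃  8        0     ┃├───┼───┼───┼───┤    ┃   
   ┃  9        0     ┃│ C │ MC│ MR│ M+│    ┃   
   ┃ 10        0  -44┃└───┴───┴───┴───┘    ┃   
   ┗━━━━━━━━━━━━━━━━━┃                     ┃   
                     ┃                     ┃   
                     ┗━━━━━━━━━━━━━━━━━━━━━┛   
                                               
                                               


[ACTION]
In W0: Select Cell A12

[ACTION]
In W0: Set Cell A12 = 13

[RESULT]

   ┏━━━━━━━━━━━━━━━━━━━┓                       
   ┃ Spreadsheet     ┏━━━━━━━━━━━━━━━━━━━━━┓   
   ┠─────────────────┃ Calculator          ┃   
   ┃A12: 13          ┠─────────────────────┨   
   ┃       A       B ┃                    0┃   
   ┃-----------------┃┌───┬───┬───┬───┐    ┃   
   ┃  1        0     ┃│ 7 │ 8 │ 9 │ ÷ │    ┃   
   ┃  2        0     ┃├───┼───┼───┼───┤    ┃   
   ┃  3        0     ┃│ 4 │ 5 │ 6 │ × │    ┃   
   ┃  4        0     ┃├───┼───┼───┼───┤    ┃   
   ┃  5        0     ┃│ 1 │ 2 │ 3 │ - │    ┃   
   ┃  6        0     ┃├───┼───┼───┼───┤    ┃   
   ┃  7        0     ┃│ 0 │ . │ = │ + │    ┃   
   ┃  8        0     ┃├───┼───┼───┼───┤    ┃   
   ┃  9        0     ┃│ C │ MC│ MR│ M+│    ┃   
   ┃ 10        0  -44┃└───┴───┴───┴───┘    ┃   
   ┗━━━━━━━━━━━━━━━━━┃                     ┃   
                     ┃                     ┃   
                     ┗━━━━━━━━━━━━━━━━━━━━━┛   
                                               
                                               


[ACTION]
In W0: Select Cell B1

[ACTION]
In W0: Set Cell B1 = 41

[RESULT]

   ┏━━━━━━━━━━━━━━━━━━━┓                       
   ┃ Spreadsheet     ┏━━━━━━━━━━━━━━━━━━━━━┓   
   ┠─────────────────┃ Calculator          ┃   
   ┃B1: 41           ┠─────────────────────┨   
   ┃       A       B ┃                    0┃   
   ┃-----------------┃┌───┬───┬───┬───┐    ┃   
   ┃  1        0    [┃│ 7 │ 8 │ 9 │ ÷ │    ┃   
   ┃  2        0     ┃├───┼───┼───┼───┤    ┃   
   ┃  3        0     ┃│ 4 │ 5 │ 6 │ × │    ┃   
   ┃  4        0     ┃├───┼───┼───┼───┤    ┃   
   ┃  5        0     ┃│ 1 │ 2 │ 3 │ - │    ┃   
   ┃  6        0     ┃├───┼───┼───┼───┤    ┃   
   ┃  7        0     ┃│ 0 │ . │ = │ + │    ┃   
   ┃  8        0     ┃├───┼───┼───┼───┤    ┃   
   ┃  9        0     ┃│ C │ MC│ MR│ M+│    ┃   
   ┃ 10        0  -44┃└───┴───┴───┴───┘    ┃   
   ┗━━━━━━━━━━━━━━━━━┃                     ┃   
                     ┃                     ┃   
                     ┗━━━━━━━━━━━━━━━━━━━━━┛   
                                               
                                               


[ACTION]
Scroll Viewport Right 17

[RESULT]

━━━━━━━━━━━┓                                   
heet     ┏━━━━━━━━━━━━━━━━━━━━━┓               
─────────┃ Calculator          ┃               
         ┠─────────────────────┨               
       B ┃                    0┃               
---------┃┌───┬───┬───┬───┐    ┃               
   0    [┃│ 7 │ 8 │ 9 │ ÷ │    ┃               
   0     ┃├───┼───┼───┼───┤    ┃               
   0     ┃│ 4 │ 5 │ 6 │ × │    ┃               
   0     ┃├───┼───┼───┼───┤    ┃               
   0     ┃│ 1 │ 2 │ 3 │ - │    ┃               
   0     ┃├───┼───┼───┼───┤    ┃               
   0     ┃│ 0 │ . │ = │ + │    ┃               
   0     ┃├───┼───┼───┼───┤    ┃               
   0     ┃│ C │ MC│ MR│ M+│    ┃               
   0  -44┃└───┴───┴───┴───┘    ┃               
━━━━━━━━━┃                     ┃               
         ┃                     ┃               
         ┗━━━━━━━━━━━━━━━━━━━━━┛               
                                               
                                               


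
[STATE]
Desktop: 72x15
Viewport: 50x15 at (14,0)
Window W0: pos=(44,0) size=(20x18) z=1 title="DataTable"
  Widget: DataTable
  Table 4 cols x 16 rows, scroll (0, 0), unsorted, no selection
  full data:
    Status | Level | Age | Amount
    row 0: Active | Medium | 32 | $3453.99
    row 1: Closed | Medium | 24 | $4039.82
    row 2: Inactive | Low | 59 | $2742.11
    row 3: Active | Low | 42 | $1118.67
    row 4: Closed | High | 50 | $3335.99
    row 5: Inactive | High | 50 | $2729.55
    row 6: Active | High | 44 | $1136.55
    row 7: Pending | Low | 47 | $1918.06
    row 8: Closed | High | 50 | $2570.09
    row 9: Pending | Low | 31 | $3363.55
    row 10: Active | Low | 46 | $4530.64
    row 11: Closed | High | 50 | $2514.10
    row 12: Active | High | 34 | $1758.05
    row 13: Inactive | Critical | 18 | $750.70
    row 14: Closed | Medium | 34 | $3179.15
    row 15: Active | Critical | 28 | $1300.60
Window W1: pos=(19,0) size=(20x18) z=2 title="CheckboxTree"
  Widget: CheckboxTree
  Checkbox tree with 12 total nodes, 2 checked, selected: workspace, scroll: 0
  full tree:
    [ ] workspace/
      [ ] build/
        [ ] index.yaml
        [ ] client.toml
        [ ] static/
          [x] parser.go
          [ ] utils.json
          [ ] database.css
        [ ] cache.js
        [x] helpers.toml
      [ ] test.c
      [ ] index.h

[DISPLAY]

     ┏━━━━━━━━━━━━━━━━━━┓     ┏━━━━━━━━━━━━━━━━━━┓
     ┃ CheckboxTree     ┃     ┃ DataTable        ┃
     ┠──────────────────┨     ┠──────────────────┨
     ┃>[-] workspace/   ┃     ┃Status  │Level   │┃
     ┃   [-] build/     ┃     ┃────────┼────────┼┃
     ┃     [ ] index.yam┃     ┃Active  │Medium  │┃
     ┃     [ ] client.to┃     ┃Closed  │Medium  │┃
     ┃     [-] static/  ┃     ┃Inactive│Low     │┃
     ┃       [x] parser.┃     ┃Active  │Low     │┃
     ┃       [ ] utils.j┃     ┃Closed  │High    │┃
     ┃       [ ] databas┃     ┃Inactive│High    │┃
     ┃     [ ] cache.js ┃     ┃Active  │High    │┃
     ┃     [x] helpers.t┃     ┃Pending │Low     │┃
     ┃   [ ] test.c     ┃     ┃Closed  │High    │┃
     ┃   [ ] index.h    ┃     ┃Pending │Low     │┃


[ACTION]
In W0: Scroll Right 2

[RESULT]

     ┏━━━━━━━━━━━━━━━━━━┓     ┏━━━━━━━━━━━━━━━━━━┓
     ┃ CheckboxTree     ┃     ┃ DataTable        ┃
     ┠──────────────────┨     ┠──────────────────┨
     ┃>[-] workspace/   ┃     ┃atus  │Level   │Ag┃
     ┃   [-] build/     ┃     ┃──────┼────────┼──┃
     ┃     [ ] index.yam┃     ┃tive  │Medium  │32┃
     ┃     [ ] client.to┃     ┃osed  │Medium  │24┃
     ┃     [-] static/  ┃     ┃active│Low     │59┃
     ┃       [x] parser.┃     ┃tive  │Low     │42┃
     ┃       [ ] utils.j┃     ┃osed  │High    │50┃
     ┃       [ ] databas┃     ┃active│High    │50┃
     ┃     [ ] cache.js ┃     ┃tive  │High    │44┃
     ┃     [x] helpers.t┃     ┃nding │Low     │47┃
     ┃   [ ] test.c     ┃     ┃osed  │High    │50┃
     ┃   [ ] index.h    ┃     ┃nding │Low     │31┃


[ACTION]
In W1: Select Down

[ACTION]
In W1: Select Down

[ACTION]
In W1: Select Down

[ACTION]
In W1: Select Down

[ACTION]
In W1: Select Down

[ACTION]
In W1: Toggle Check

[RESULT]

     ┏━━━━━━━━━━━━━━━━━━┓     ┏━━━━━━━━━━━━━━━━━━┓
     ┃ CheckboxTree     ┃     ┃ DataTable        ┃
     ┠──────────────────┨     ┠──────────────────┨
     ┃ [-] workspace/   ┃     ┃atus  │Level   │Ag┃
     ┃   [-] build/     ┃     ┃──────┼────────┼──┃
     ┃     [ ] index.yam┃     ┃tive  │Medium  │32┃
     ┃     [ ] client.to┃     ┃osed  │Medium  │24┃
     ┃     [ ] static/  ┃     ┃active│Low     │59┃
     ┃>      [ ] parser.┃     ┃tive  │Low     │42┃
     ┃       [ ] utils.j┃     ┃osed  │High    │50┃
     ┃       [ ] databas┃     ┃active│High    │50┃
     ┃     [ ] cache.js ┃     ┃tive  │High    │44┃
     ┃     [x] helpers.t┃     ┃nding │Low     │47┃
     ┃   [ ] test.c     ┃     ┃osed  │High    │50┃
     ┃   [ ] index.h    ┃     ┃nding │Low     │31┃


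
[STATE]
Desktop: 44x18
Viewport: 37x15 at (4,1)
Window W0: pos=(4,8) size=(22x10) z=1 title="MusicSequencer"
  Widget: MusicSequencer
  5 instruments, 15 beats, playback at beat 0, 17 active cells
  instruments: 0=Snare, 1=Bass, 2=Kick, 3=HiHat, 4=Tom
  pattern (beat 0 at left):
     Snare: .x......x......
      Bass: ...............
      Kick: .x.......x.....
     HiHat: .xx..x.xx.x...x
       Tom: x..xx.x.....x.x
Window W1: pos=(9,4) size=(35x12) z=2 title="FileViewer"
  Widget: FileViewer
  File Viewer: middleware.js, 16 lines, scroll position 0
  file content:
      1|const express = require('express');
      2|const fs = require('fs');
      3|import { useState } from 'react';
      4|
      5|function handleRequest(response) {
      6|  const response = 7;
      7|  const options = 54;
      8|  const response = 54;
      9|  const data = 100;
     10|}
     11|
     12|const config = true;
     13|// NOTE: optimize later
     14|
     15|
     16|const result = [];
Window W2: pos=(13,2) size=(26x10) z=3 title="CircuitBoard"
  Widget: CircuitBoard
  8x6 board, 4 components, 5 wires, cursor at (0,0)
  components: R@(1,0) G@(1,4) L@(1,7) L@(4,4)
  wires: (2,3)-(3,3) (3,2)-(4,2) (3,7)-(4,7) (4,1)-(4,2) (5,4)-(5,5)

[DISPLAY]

                                     
         ┏━━━━━━━━━━━━━━━━━━━━━━━━┓  
         ┃ CircuitBoard           ┃  
     ┏━━━┠────────────────────────┨━━
     ┃ Fi┃   0 1 2 3 4 5 6 7      ┃  
     ┠───┃0  [.]                  ┃──
     ┃con┃                        ┃es
┏━━━━┃con┃1   R               G   ┃  
┃ Mus┃imp┃                        ┃ct
┠────┃   ┃2               ·       ┃  
┃    ┃fun┗━━━━━━━━━━━━━━━━━━━━━━━━┛se
┃ Sna┃  const response = 7;          
┃  Ba┃  const options = 54;          
┃  Ki┃  const response = 54;         
┃ HiH┗━━━━━━━━━━━━━━━━━━━━━━━━━━━━━━━


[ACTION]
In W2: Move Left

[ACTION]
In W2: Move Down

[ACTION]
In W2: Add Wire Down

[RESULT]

                                     
         ┏━━━━━━━━━━━━━━━━━━━━━━━━┓  
         ┃ CircuitBoard           ┃  
     ┏━━━┠────────────────────────┨━━
     ┃ Fi┃   0 1 2 3 4 5 6 7      ┃  
     ┠───┃0                       ┃──
     ┃con┃                        ┃es
┏━━━━┃con┃1  [R]              G   ┃  
┃ Mus┃imp┃    │                   ┃ct
┠────┃   ┃2   ·           ·       ┃  
┃    ┃fun┗━━━━━━━━━━━━━━━━━━━━━━━━┛se
┃ Sna┃  const response = 7;          
┃  Ba┃  const options = 54;          
┃  Ki┃  const response = 54;         
┃ HiH┗━━━━━━━━━━━━━━━━━━━━━━━━━━━━━━━


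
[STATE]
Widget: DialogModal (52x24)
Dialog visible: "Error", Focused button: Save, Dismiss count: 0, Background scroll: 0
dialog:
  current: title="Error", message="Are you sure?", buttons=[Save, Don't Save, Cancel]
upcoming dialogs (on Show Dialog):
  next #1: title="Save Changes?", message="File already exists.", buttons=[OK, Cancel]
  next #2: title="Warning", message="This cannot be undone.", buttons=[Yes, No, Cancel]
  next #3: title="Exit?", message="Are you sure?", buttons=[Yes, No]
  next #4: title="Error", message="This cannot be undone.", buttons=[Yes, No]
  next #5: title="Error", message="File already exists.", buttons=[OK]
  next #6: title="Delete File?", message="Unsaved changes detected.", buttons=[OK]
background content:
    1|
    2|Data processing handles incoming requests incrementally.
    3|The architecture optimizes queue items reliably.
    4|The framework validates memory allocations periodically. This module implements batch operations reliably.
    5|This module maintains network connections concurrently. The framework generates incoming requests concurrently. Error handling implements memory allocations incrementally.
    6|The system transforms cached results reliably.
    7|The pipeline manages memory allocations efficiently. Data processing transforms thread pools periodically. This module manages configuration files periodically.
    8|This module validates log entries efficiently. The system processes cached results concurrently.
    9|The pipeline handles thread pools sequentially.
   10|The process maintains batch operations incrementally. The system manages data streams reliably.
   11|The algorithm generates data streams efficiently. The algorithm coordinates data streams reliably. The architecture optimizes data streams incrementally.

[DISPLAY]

                                                    
Data processing handles incoming requests incrementa
The architecture optimizes queue items reliably.    
The framework validates memory allocations periodica
This module maintains network connections concurrent
The system transforms cached results reliably.      
The pipeline manages memory allocations efficiently.
This module validates log entries efficiently. The s
The pipeline handles thread pools sequentially.     
The proces┌──────────────────────────────┐rementally
The algori│            Error             │iently. Th
          │        Are you sure?         │          
          │ [Save]  Don't Save   Cancel  │          
          └──────────────────────────────┘          
                                                    
                                                    
                                                    
                                                    
                                                    
                                                    
                                                    
                                                    
                                                    
                                                    


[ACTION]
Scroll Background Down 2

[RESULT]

The architecture optimizes queue items reliably.    
The framework validates memory allocations periodica
This module maintains network connections concurrent
The system transforms cached results reliably.      
The pipeline manages memory allocations efficiently.
This module validates log entries efficiently. The s
The pipeline handles thread pools sequentially.     
The process maintains batch operations incrementally
The algorithm generates data streams efficiently. Th
          ┌──────────────────────────────┐          
          │            Error             │          
          │        Are you sure?         │          
          │ [Save]  Don't Save   Cancel  │          
          └──────────────────────────────┘          
                                                    
                                                    
                                                    
                                                    
                                                    
                                                    
                                                    
                                                    
                                                    
                                                    


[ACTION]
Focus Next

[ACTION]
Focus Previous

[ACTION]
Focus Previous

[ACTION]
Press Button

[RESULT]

The architecture optimizes queue items reliably.    
The framework validates memory allocations periodica
This module maintains network connections concurrent
The system transforms cached results reliably.      
The pipeline manages memory allocations efficiently.
This module validates log entries efficiently. The s
The pipeline handles thread pools sequentially.     
The process maintains batch operations incrementally
The algorithm generates data streams efficiently. Th
                                                    
                                                    
                                                    
                                                    
                                                    
                                                    
                                                    
                                                    
                                                    
                                                    
                                                    
                                                    
                                                    
                                                    
                                                    


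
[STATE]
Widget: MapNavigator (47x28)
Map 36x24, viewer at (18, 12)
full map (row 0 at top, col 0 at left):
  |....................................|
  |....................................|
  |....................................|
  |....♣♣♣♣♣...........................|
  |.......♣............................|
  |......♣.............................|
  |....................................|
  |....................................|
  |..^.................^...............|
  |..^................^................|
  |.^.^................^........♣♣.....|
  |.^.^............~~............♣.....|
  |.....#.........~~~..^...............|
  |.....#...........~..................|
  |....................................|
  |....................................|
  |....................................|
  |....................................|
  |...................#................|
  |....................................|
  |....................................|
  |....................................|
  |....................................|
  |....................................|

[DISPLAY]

                                               
                                               
     ....................................      
     ....................................      
     ....................................      
     ....♣♣♣♣♣...........................      
     .......♣............................      
     ......♣.............................      
     ....................................      
     ....................................      
     ..^.................^...............      
     ..^................^................      
     .^.^................^........♣♣.....      
     .^.^............~~............♣.....      
     .....#.........~~~@.^...............      
     .....#...........~..................      
     ....................................      
     ....................................      
     ....................................      
     ....................................      
     ...................#................      
     ....................................      
     ....................................      
     ....................................      
     ....................................      
     ....................................      
                                               
                                               


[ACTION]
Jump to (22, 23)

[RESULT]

 ..^................^................          
 .^.^................^........♣♣.....          
 .^.^............~~............♣.....          
 .....#.........~~~..^...............          
 .....#...........~..................          
 ....................................          
 ....................................          
 ....................................          
 ....................................          
 ...................#................          
 ....................................          
 ....................................          
 ....................................          
 ....................................          
 ......................@.............          
                                               
                                               
                                               
                                               
                                               
                                               
                                               
                                               
                                               
                                               
                                               
                                               
                                               


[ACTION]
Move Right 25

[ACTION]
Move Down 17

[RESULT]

.......^................                       
........^........♣♣.....                       
....~~............♣.....                       
...~~~..^...............                       
.....~..................                       
........................                       
........................                       
........................                       
........................                       
.......#................                       
........................                       
........................                       
........................                       
........................                       
.......................@                       
                                               
                                               
                                               
                                               
                                               
                                               
                                               
                                               
                                               
                                               
                                               
                                               
                                               


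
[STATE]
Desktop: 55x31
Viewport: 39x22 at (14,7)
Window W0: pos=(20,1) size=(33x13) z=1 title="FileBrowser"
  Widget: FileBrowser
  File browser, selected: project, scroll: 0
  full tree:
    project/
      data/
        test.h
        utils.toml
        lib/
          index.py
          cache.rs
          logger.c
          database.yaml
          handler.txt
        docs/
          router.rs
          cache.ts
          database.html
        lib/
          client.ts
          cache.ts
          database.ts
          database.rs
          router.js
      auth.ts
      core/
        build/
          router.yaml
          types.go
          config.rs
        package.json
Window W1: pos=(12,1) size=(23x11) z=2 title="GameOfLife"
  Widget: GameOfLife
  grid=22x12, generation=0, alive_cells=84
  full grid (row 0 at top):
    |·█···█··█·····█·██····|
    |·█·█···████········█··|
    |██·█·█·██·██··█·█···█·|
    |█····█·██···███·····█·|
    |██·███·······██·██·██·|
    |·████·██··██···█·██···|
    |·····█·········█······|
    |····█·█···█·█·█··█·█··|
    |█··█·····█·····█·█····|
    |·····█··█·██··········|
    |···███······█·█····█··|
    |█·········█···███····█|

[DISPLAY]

████·██··██···█·██··┃                 ┃
····█·········█·····┃                 ┃
···█·█···█·█·█··█·█·┃                 ┃
··█·····█·····█·█···┃                 ┃
━━━━━━━━━━━━━━━━━━━━┛                 ┃
      ┃                               ┃
      ┗━━━━━━━━━━━━━━━━━━━━━━━━━━━━━━━┛
                                       
                                       
                                       
                                       
                                       
                                       
                                       
                                       
                                       
                                       
                                       
                                       
                                       
                                       
                                       


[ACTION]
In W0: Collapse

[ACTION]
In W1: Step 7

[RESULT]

·······█·██······██·┃                 ┃
······████····██···█┃                 ┃
·····█···█···█······┃                 ┃
···█·█·····█······█·┃                 ┃
━━━━━━━━━━━━━━━━━━━━┛                 ┃
      ┃                               ┃
      ┗━━━━━━━━━━━━━━━━━━━━━━━━━━━━━━━┛
                                       
                                       
                                       
                                       
                                       
                                       
                                       
                                       
                                       
                                       
                                       
                                       
                                       
                                       
                                       


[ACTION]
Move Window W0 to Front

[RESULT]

······┃                               ┃
······┃                               ┃
·····█┃                               ┃
···█·█┃                               ┃
━━━━━━┃                               ┃
      ┃                               ┃
      ┗━━━━━━━━━━━━━━━━━━━━━━━━━━━━━━━┛
                                       
                                       
                                       
                                       
                                       
                                       
                                       
                                       
                                       
                                       
                                       
                                       
                                       
                                       
                                       


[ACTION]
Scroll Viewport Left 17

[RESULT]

            ┃·······┃                  
            ┃·······┃                  
            ┃······█┃                  
            ┃····█·█┃                  
            ┗━━━━━━━┃                  
                    ┃                  
                    ┗━━━━━━━━━━━━━━━━━━
                                       
                                       
                                       
                                       
                                       
                                       
                                       
                                       
                                       
                                       
                                       
                                       
                                       
                                       
                                       
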